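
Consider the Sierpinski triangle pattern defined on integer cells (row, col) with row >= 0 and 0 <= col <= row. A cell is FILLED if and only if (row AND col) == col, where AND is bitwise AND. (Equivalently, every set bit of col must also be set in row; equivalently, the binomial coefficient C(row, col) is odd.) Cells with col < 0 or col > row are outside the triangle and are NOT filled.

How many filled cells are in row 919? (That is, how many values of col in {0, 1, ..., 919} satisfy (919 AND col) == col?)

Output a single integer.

919 in binary = 1110010111
popcount(919) = number of 1-bits in 1110010111 = 7
A col c satisfies (919 AND c) == c iff every set bit of c is also set in 919; each of the 7 set bits of 919 can independently be on or off in c.
count = 2^7 = 128

Answer: 128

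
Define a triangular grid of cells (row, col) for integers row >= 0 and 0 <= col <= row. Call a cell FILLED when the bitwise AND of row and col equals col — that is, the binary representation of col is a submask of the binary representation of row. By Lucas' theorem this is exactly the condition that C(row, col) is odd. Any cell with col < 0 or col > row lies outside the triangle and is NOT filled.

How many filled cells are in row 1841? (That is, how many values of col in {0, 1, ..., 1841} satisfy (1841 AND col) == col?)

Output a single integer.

Answer: 64

Derivation:
1841 in binary = 11100110001
popcount(1841) = number of 1-bits in 11100110001 = 6
A col c satisfies (1841 AND c) == c iff every set bit of c is also set in 1841; each of the 6 set bits of 1841 can independently be on or off in c.
count = 2^6 = 64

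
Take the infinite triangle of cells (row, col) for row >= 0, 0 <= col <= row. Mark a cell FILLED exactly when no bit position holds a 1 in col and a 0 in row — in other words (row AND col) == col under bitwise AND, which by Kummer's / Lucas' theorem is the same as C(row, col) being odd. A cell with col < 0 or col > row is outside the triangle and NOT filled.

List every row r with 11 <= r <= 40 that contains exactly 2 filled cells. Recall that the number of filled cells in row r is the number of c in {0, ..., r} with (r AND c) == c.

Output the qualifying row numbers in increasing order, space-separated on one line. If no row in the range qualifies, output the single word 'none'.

Answer: 16 32

Derivation:
Row r has 2^popcount(r) filled cells, so we need popcount(r) = log2(2) = 1.
Scan r = 11..40 and keep those with exactly 1 one-bits:
r=11=1011 popcount=3 -> skip
r=12=1100 popcount=2 -> skip
r=13=1101 popcount=3 -> skip
r=14=1110 popcount=3 -> skip
r=15=1111 popcount=4 -> skip
r=16=10000 popcount=1 -> KEEP
r=17=10001 popcount=2 -> skip
r=18=10010 popcount=2 -> skip
r=19=10011 popcount=3 -> skip
r=20=10100 popcount=2 -> skip
r=21=10101 popcount=3 -> skip
r=22=10110 popcount=3 -> skip
r=23=10111 popcount=4 -> skip
r=24=11000 popcount=2 -> skip
r=25=11001 popcount=3 -> skip
r=26=11010 popcount=3 -> skip
r=27=11011 popcount=4 -> skip
r=28=11100 popcount=3 -> skip
r=29=11101 popcount=4 -> skip
r=30=11110 popcount=4 -> skip
r=31=11111 popcount=5 -> skip
r=32=100000 popcount=1 -> KEEP
r=33=100001 popcount=2 -> skip
r=34=100010 popcount=2 -> skip
r=35=100011 popcount=3 -> skip
r=36=100100 popcount=2 -> skip
r=37=100101 popcount=3 -> skip
r=38=100110 popcount=3 -> skip
r=39=100111 popcount=4 -> skip
r=40=101000 popcount=2 -> skip
Kept rows: 16 32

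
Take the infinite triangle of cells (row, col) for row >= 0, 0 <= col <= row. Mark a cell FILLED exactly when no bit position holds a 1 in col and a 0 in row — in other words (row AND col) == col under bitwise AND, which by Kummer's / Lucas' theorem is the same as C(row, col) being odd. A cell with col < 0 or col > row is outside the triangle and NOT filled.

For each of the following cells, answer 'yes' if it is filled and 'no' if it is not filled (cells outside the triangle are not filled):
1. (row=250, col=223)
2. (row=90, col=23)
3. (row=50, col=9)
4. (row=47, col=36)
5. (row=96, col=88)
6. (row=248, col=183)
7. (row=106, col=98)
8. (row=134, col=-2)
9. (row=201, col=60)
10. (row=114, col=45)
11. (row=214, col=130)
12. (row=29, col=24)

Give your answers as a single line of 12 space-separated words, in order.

(250,223): row=0b11111010, col=0b11011111, row AND col = 0b11011010 = 218; 218 != 223 -> empty
(90,23): row=0b1011010, col=0b10111, row AND col = 0b10010 = 18; 18 != 23 -> empty
(50,9): row=0b110010, col=0b1001, row AND col = 0b0 = 0; 0 != 9 -> empty
(47,36): row=0b101111, col=0b100100, row AND col = 0b100100 = 36; 36 == 36 -> filled
(96,88): row=0b1100000, col=0b1011000, row AND col = 0b1000000 = 64; 64 != 88 -> empty
(248,183): row=0b11111000, col=0b10110111, row AND col = 0b10110000 = 176; 176 != 183 -> empty
(106,98): row=0b1101010, col=0b1100010, row AND col = 0b1100010 = 98; 98 == 98 -> filled
(134,-2): col outside [0, 134] -> not filled
(201,60): row=0b11001001, col=0b111100, row AND col = 0b1000 = 8; 8 != 60 -> empty
(114,45): row=0b1110010, col=0b101101, row AND col = 0b100000 = 32; 32 != 45 -> empty
(214,130): row=0b11010110, col=0b10000010, row AND col = 0b10000010 = 130; 130 == 130 -> filled
(29,24): row=0b11101, col=0b11000, row AND col = 0b11000 = 24; 24 == 24 -> filled

Answer: no no no yes no no yes no no no yes yes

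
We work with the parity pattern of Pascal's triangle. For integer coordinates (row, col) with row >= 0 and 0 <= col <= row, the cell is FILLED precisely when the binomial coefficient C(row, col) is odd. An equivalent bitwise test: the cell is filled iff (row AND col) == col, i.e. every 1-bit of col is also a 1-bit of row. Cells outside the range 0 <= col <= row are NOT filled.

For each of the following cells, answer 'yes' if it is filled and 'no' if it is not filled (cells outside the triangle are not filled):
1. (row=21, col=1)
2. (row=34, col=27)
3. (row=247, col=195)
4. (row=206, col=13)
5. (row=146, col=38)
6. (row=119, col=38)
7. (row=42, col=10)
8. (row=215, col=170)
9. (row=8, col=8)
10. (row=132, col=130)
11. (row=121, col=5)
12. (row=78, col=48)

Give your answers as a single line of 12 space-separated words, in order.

(21,1): row=0b10101, col=0b1, row AND col = 0b1 = 1; 1 == 1 -> filled
(34,27): row=0b100010, col=0b11011, row AND col = 0b10 = 2; 2 != 27 -> empty
(247,195): row=0b11110111, col=0b11000011, row AND col = 0b11000011 = 195; 195 == 195 -> filled
(206,13): row=0b11001110, col=0b1101, row AND col = 0b1100 = 12; 12 != 13 -> empty
(146,38): row=0b10010010, col=0b100110, row AND col = 0b10 = 2; 2 != 38 -> empty
(119,38): row=0b1110111, col=0b100110, row AND col = 0b100110 = 38; 38 == 38 -> filled
(42,10): row=0b101010, col=0b1010, row AND col = 0b1010 = 10; 10 == 10 -> filled
(215,170): row=0b11010111, col=0b10101010, row AND col = 0b10000010 = 130; 130 != 170 -> empty
(8,8): row=0b1000, col=0b1000, row AND col = 0b1000 = 8; 8 == 8 -> filled
(132,130): row=0b10000100, col=0b10000010, row AND col = 0b10000000 = 128; 128 != 130 -> empty
(121,5): row=0b1111001, col=0b101, row AND col = 0b1 = 1; 1 != 5 -> empty
(78,48): row=0b1001110, col=0b110000, row AND col = 0b0 = 0; 0 != 48 -> empty

Answer: yes no yes no no yes yes no yes no no no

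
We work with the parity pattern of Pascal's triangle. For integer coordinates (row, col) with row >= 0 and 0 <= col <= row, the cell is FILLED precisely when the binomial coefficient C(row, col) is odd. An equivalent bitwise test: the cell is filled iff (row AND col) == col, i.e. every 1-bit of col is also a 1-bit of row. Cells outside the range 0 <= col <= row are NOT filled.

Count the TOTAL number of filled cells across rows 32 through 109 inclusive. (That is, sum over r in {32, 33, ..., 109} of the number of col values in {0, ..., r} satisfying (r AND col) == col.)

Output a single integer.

Answer: 1200

Derivation:
r32=100000 pc1: +2 =2
r33=100001 pc2: +4 =6
r34=100010 pc2: +4 =10
r35=100011 pc3: +8 =18
r36=100100 pc2: +4 =22
r37=100101 pc3: +8 =30
r38=100110 pc3: +8 =38
r39=100111 pc4: +16 =54
r40=101000 pc2: +4 =58
r41=101001 pc3: +8 =66
r42=101010 pc3: +8 =74
r43=101011 pc4: +16 =90
r44=101100 pc3: +8 =98
r45=101101 pc4: +16 =114
r46=101110 pc4: +16 =130
r47=101111 pc5: +32 =162
r48=110000 pc2: +4 =166
r49=110001 pc3: +8 =174
r50=110010 pc3: +8 =182
r51=110011 pc4: +16 =198
r52=110100 pc3: +8 =206
r53=110101 pc4: +16 =222
r54=110110 pc4: +16 =238
r55=110111 pc5: +32 =270
r56=111000 pc3: +8 =278
r57=111001 pc4: +16 =294
r58=111010 pc4: +16 =310
r59=111011 pc5: +32 =342
r60=111100 pc4: +16 =358
r61=111101 pc5: +32 =390
r62=111110 pc5: +32 =422
r63=111111 pc6: +64 =486
r64=1000000 pc1: +2 =488
r65=1000001 pc2: +4 =492
r66=1000010 pc2: +4 =496
r67=1000011 pc3: +8 =504
r68=1000100 pc2: +4 =508
r69=1000101 pc3: +8 =516
r70=1000110 pc3: +8 =524
r71=1000111 pc4: +16 =540
r72=1001000 pc2: +4 =544
r73=1001001 pc3: +8 =552
r74=1001010 pc3: +8 =560
r75=1001011 pc4: +16 =576
r76=1001100 pc3: +8 =584
r77=1001101 pc4: +16 =600
r78=1001110 pc4: +16 =616
r79=1001111 pc5: +32 =648
r80=1010000 pc2: +4 =652
r81=1010001 pc3: +8 =660
r82=1010010 pc3: +8 =668
r83=1010011 pc4: +16 =684
r84=1010100 pc3: +8 =692
r85=1010101 pc4: +16 =708
r86=1010110 pc4: +16 =724
r87=1010111 pc5: +32 =756
r88=1011000 pc3: +8 =764
r89=1011001 pc4: +16 =780
r90=1011010 pc4: +16 =796
r91=1011011 pc5: +32 =828
r92=1011100 pc4: +16 =844
r93=1011101 pc5: +32 =876
r94=1011110 pc5: +32 =908
r95=1011111 pc6: +64 =972
r96=1100000 pc2: +4 =976
r97=1100001 pc3: +8 =984
r98=1100010 pc3: +8 =992
r99=1100011 pc4: +16 =1008
r100=1100100 pc3: +8 =1016
r101=1100101 pc4: +16 =1032
r102=1100110 pc4: +16 =1048
r103=1100111 pc5: +32 =1080
r104=1101000 pc3: +8 =1088
r105=1101001 pc4: +16 =1104
r106=1101010 pc4: +16 =1120
r107=1101011 pc5: +32 =1152
r108=1101100 pc4: +16 =1168
r109=1101101 pc5: +32 =1200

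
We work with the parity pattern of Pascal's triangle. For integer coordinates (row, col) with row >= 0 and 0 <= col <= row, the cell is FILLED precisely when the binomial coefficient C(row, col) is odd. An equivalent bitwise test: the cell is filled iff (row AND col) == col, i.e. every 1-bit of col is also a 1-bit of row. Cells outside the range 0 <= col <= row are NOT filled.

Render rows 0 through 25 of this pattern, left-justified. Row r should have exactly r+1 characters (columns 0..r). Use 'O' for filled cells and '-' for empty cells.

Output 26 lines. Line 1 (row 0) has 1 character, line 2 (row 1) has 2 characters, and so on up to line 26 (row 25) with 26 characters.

Answer: O
OO
O-O
OOOO
O---O
OO--OO
O-O-O-O
OOOOOOOO
O-------O
OO------OO
O-O-----O-O
OOOO----OOOO
O---O---O---O
OO--OO--OO--OO
O-O-O-O-O-O-O-O
OOOOOOOOOOOOOOOO
O---------------O
OO--------------OO
O-O-------------O-O
OOOO------------OOOO
O---O-----------O---O
OO--OO----------OO--OO
O-O-O-O---------O-O-O-O
OOOOOOOO--------OOOOOOOO
O-------O-------O-------O
OO------OO------OO------OO

Derivation:
r0=0: O
r1=1: OO
r2=10: O-O
r3=11: OOOO
r4=100: O---O
r5=101: OO--OO
r6=110: O-O-O-O
r7=111: OOOOOOOO
r8=1000: O-------O
r9=1001: OO------OO
r10=1010: O-O-----O-O
r11=1011: OOOO----OOOO
r12=1100: O---O---O---O
r13=1101: OO--OO--OO--OO
r14=1110: O-O-O-O-O-O-O-O
r15=1111: OOOOOOOOOOOOOOOO
r16=10000: O---------------O
r17=10001: OO--------------OO
r18=10010: O-O-------------O-O
r19=10011: OOOO------------OOOO
r20=10100: O---O-----------O---O
r21=10101: OO--OO----------OO--OO
r22=10110: O-O-O-O---------O-O-O-O
r23=10111: OOOOOOOO--------OOOOOOOO
r24=11000: O-------O-------O-------O
r25=11001: OO------OO------OO------OO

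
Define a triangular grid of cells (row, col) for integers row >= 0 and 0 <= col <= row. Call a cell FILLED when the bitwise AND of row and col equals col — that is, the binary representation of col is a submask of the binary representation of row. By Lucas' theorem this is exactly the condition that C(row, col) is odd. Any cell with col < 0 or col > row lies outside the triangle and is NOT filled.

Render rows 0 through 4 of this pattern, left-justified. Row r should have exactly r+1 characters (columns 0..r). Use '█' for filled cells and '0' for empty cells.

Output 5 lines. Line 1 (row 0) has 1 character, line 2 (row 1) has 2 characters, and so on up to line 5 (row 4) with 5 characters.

Answer: █
██
█0█
████
█000█

Derivation:
r0=0: █
r1=1: ██
r2=10: █0█
r3=11: ████
r4=100: █000█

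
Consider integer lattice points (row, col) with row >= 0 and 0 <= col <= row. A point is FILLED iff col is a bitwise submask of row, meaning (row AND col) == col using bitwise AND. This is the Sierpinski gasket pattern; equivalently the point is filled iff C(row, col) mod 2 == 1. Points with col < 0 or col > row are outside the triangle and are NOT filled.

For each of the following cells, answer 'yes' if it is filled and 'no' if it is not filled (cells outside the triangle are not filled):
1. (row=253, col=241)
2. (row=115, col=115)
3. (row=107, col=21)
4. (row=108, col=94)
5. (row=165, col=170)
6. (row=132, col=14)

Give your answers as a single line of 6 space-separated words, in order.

Answer: yes yes no no no no

Derivation:
(253,241): row=0b11111101, col=0b11110001, row AND col = 0b11110001 = 241; 241 == 241 -> filled
(115,115): row=0b1110011, col=0b1110011, row AND col = 0b1110011 = 115; 115 == 115 -> filled
(107,21): row=0b1101011, col=0b10101, row AND col = 0b1 = 1; 1 != 21 -> empty
(108,94): row=0b1101100, col=0b1011110, row AND col = 0b1001100 = 76; 76 != 94 -> empty
(165,170): col outside [0, 165] -> not filled
(132,14): row=0b10000100, col=0b1110, row AND col = 0b100 = 4; 4 != 14 -> empty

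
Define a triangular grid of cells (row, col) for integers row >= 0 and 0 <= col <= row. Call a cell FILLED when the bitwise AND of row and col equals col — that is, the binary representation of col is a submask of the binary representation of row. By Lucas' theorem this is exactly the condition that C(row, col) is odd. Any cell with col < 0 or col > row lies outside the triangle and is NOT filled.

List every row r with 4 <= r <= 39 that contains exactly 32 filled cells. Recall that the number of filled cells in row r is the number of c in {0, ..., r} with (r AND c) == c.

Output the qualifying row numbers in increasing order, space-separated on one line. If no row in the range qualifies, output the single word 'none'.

Row r has 2^popcount(r) filled cells, so we need popcount(r) = log2(32) = 5.
Scan r = 4..39 and keep those with exactly 5 one-bits:
r=4=100 popcount=1 -> skip
r=5=101 popcount=2 -> skip
r=6=110 popcount=2 -> skip
r=7=111 popcount=3 -> skip
r=8=1000 popcount=1 -> skip
r=9=1001 popcount=2 -> skip
r=10=1010 popcount=2 -> skip
r=11=1011 popcount=3 -> skip
r=12=1100 popcount=2 -> skip
r=13=1101 popcount=3 -> skip
r=14=1110 popcount=3 -> skip
r=15=1111 popcount=4 -> skip
r=16=10000 popcount=1 -> skip
r=17=10001 popcount=2 -> skip
r=18=10010 popcount=2 -> skip
r=19=10011 popcount=3 -> skip
r=20=10100 popcount=2 -> skip
r=21=10101 popcount=3 -> skip
r=22=10110 popcount=3 -> skip
r=23=10111 popcount=4 -> skip
r=24=11000 popcount=2 -> skip
r=25=11001 popcount=3 -> skip
r=26=11010 popcount=3 -> skip
r=27=11011 popcount=4 -> skip
r=28=11100 popcount=3 -> skip
r=29=11101 popcount=4 -> skip
r=30=11110 popcount=4 -> skip
r=31=11111 popcount=5 -> KEEP
r=32=100000 popcount=1 -> skip
r=33=100001 popcount=2 -> skip
r=34=100010 popcount=2 -> skip
r=35=100011 popcount=3 -> skip
r=36=100100 popcount=2 -> skip
r=37=100101 popcount=3 -> skip
r=38=100110 popcount=3 -> skip
r=39=100111 popcount=4 -> skip
Kept rows: 31

Answer: 31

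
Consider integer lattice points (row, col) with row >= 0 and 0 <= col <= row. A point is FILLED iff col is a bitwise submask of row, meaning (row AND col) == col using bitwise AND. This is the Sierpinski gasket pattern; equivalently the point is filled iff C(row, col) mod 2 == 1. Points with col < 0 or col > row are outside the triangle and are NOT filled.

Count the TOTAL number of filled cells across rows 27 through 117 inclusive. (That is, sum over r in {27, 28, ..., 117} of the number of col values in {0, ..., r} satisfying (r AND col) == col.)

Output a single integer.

Answer: 1504

Derivation:
r27=11011 pc4: +16 =16
r28=11100 pc3: +8 =24
r29=11101 pc4: +16 =40
r30=11110 pc4: +16 =56
r31=11111 pc5: +32 =88
r32=100000 pc1: +2 =90
r33=100001 pc2: +4 =94
r34=100010 pc2: +4 =98
r35=100011 pc3: +8 =106
r36=100100 pc2: +4 =110
r37=100101 pc3: +8 =118
r38=100110 pc3: +8 =126
r39=100111 pc4: +16 =142
r40=101000 pc2: +4 =146
r41=101001 pc3: +8 =154
r42=101010 pc3: +8 =162
r43=101011 pc4: +16 =178
r44=101100 pc3: +8 =186
r45=101101 pc4: +16 =202
r46=101110 pc4: +16 =218
r47=101111 pc5: +32 =250
r48=110000 pc2: +4 =254
r49=110001 pc3: +8 =262
r50=110010 pc3: +8 =270
r51=110011 pc4: +16 =286
r52=110100 pc3: +8 =294
r53=110101 pc4: +16 =310
r54=110110 pc4: +16 =326
r55=110111 pc5: +32 =358
r56=111000 pc3: +8 =366
r57=111001 pc4: +16 =382
r58=111010 pc4: +16 =398
r59=111011 pc5: +32 =430
r60=111100 pc4: +16 =446
r61=111101 pc5: +32 =478
r62=111110 pc5: +32 =510
r63=111111 pc6: +64 =574
r64=1000000 pc1: +2 =576
r65=1000001 pc2: +4 =580
r66=1000010 pc2: +4 =584
r67=1000011 pc3: +8 =592
r68=1000100 pc2: +4 =596
r69=1000101 pc3: +8 =604
r70=1000110 pc3: +8 =612
r71=1000111 pc4: +16 =628
r72=1001000 pc2: +4 =632
r73=1001001 pc3: +8 =640
r74=1001010 pc3: +8 =648
r75=1001011 pc4: +16 =664
r76=1001100 pc3: +8 =672
r77=1001101 pc4: +16 =688
r78=1001110 pc4: +16 =704
r79=1001111 pc5: +32 =736
r80=1010000 pc2: +4 =740
r81=1010001 pc3: +8 =748
r82=1010010 pc3: +8 =756
r83=1010011 pc4: +16 =772
r84=1010100 pc3: +8 =780
r85=1010101 pc4: +16 =796
r86=1010110 pc4: +16 =812
r87=1010111 pc5: +32 =844
r88=1011000 pc3: +8 =852
r89=1011001 pc4: +16 =868
r90=1011010 pc4: +16 =884
r91=1011011 pc5: +32 =916
r92=1011100 pc4: +16 =932
r93=1011101 pc5: +32 =964
r94=1011110 pc5: +32 =996
r95=1011111 pc6: +64 =1060
r96=1100000 pc2: +4 =1064
r97=1100001 pc3: +8 =1072
r98=1100010 pc3: +8 =1080
r99=1100011 pc4: +16 =1096
r100=1100100 pc3: +8 =1104
r101=1100101 pc4: +16 =1120
r102=1100110 pc4: +16 =1136
r103=1100111 pc5: +32 =1168
r104=1101000 pc3: +8 =1176
r105=1101001 pc4: +16 =1192
r106=1101010 pc4: +16 =1208
r107=1101011 pc5: +32 =1240
r108=1101100 pc4: +16 =1256
r109=1101101 pc5: +32 =1288
r110=1101110 pc5: +32 =1320
r111=1101111 pc6: +64 =1384
r112=1110000 pc3: +8 =1392
r113=1110001 pc4: +16 =1408
r114=1110010 pc4: +16 =1424
r115=1110011 pc5: +32 =1456
r116=1110100 pc4: +16 =1472
r117=1110101 pc5: +32 =1504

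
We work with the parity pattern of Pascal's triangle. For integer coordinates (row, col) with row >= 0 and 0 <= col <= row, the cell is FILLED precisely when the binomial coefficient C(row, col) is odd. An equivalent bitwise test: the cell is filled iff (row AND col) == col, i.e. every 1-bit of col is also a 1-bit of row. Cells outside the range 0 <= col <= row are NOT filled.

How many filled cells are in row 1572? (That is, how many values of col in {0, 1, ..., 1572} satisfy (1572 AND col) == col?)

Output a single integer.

1572 in binary = 11000100100
popcount(1572) = number of 1-bits in 11000100100 = 4
A col c satisfies (1572 AND c) == c iff every set bit of c is also set in 1572; each of the 4 set bits of 1572 can independently be on or off in c.
count = 2^4 = 16

Answer: 16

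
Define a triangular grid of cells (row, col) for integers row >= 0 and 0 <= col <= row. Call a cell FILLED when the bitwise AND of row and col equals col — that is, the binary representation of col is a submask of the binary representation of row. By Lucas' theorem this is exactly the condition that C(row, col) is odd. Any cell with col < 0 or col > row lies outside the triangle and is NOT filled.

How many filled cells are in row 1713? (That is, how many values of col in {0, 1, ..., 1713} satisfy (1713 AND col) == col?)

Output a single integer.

1713 in binary = 11010110001
popcount(1713) = number of 1-bits in 11010110001 = 6
A col c satisfies (1713 AND c) == c iff every set bit of c is also set in 1713; each of the 6 set bits of 1713 can independently be on or off in c.
count = 2^6 = 64

Answer: 64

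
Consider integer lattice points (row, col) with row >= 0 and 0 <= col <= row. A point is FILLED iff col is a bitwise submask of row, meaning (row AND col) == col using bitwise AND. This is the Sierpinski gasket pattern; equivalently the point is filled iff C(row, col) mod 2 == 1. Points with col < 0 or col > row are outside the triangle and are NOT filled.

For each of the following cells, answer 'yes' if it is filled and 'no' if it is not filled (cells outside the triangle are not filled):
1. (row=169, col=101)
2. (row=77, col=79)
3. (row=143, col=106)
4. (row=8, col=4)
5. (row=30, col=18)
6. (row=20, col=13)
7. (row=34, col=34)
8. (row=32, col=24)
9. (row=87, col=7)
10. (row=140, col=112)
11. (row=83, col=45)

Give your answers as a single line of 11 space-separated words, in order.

(169,101): row=0b10101001, col=0b1100101, row AND col = 0b100001 = 33; 33 != 101 -> empty
(77,79): col outside [0, 77] -> not filled
(143,106): row=0b10001111, col=0b1101010, row AND col = 0b1010 = 10; 10 != 106 -> empty
(8,4): row=0b1000, col=0b100, row AND col = 0b0 = 0; 0 != 4 -> empty
(30,18): row=0b11110, col=0b10010, row AND col = 0b10010 = 18; 18 == 18 -> filled
(20,13): row=0b10100, col=0b1101, row AND col = 0b100 = 4; 4 != 13 -> empty
(34,34): row=0b100010, col=0b100010, row AND col = 0b100010 = 34; 34 == 34 -> filled
(32,24): row=0b100000, col=0b11000, row AND col = 0b0 = 0; 0 != 24 -> empty
(87,7): row=0b1010111, col=0b111, row AND col = 0b111 = 7; 7 == 7 -> filled
(140,112): row=0b10001100, col=0b1110000, row AND col = 0b0 = 0; 0 != 112 -> empty
(83,45): row=0b1010011, col=0b101101, row AND col = 0b1 = 1; 1 != 45 -> empty

Answer: no no no no yes no yes no yes no no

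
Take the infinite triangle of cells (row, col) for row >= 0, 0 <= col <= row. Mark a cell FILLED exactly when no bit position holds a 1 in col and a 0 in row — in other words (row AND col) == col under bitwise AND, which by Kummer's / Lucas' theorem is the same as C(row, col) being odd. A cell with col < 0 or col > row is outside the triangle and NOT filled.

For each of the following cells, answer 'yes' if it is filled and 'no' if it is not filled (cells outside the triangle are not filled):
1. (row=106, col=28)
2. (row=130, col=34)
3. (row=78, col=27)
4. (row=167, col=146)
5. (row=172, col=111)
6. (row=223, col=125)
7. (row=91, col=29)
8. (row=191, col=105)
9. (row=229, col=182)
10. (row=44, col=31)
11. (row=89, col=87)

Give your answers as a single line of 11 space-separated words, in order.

(106,28): row=0b1101010, col=0b11100, row AND col = 0b1000 = 8; 8 != 28 -> empty
(130,34): row=0b10000010, col=0b100010, row AND col = 0b10 = 2; 2 != 34 -> empty
(78,27): row=0b1001110, col=0b11011, row AND col = 0b1010 = 10; 10 != 27 -> empty
(167,146): row=0b10100111, col=0b10010010, row AND col = 0b10000010 = 130; 130 != 146 -> empty
(172,111): row=0b10101100, col=0b1101111, row AND col = 0b101100 = 44; 44 != 111 -> empty
(223,125): row=0b11011111, col=0b1111101, row AND col = 0b1011101 = 93; 93 != 125 -> empty
(91,29): row=0b1011011, col=0b11101, row AND col = 0b11001 = 25; 25 != 29 -> empty
(191,105): row=0b10111111, col=0b1101001, row AND col = 0b101001 = 41; 41 != 105 -> empty
(229,182): row=0b11100101, col=0b10110110, row AND col = 0b10100100 = 164; 164 != 182 -> empty
(44,31): row=0b101100, col=0b11111, row AND col = 0b1100 = 12; 12 != 31 -> empty
(89,87): row=0b1011001, col=0b1010111, row AND col = 0b1010001 = 81; 81 != 87 -> empty

Answer: no no no no no no no no no no no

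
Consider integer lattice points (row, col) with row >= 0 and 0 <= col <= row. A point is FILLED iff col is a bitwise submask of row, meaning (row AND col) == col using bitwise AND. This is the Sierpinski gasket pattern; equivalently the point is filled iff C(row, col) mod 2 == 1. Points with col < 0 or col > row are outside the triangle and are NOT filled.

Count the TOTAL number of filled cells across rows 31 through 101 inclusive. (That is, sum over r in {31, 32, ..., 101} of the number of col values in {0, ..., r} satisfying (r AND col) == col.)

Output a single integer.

Answer: 1064

Derivation:
r31=11111 pc5: +32 =32
r32=100000 pc1: +2 =34
r33=100001 pc2: +4 =38
r34=100010 pc2: +4 =42
r35=100011 pc3: +8 =50
r36=100100 pc2: +4 =54
r37=100101 pc3: +8 =62
r38=100110 pc3: +8 =70
r39=100111 pc4: +16 =86
r40=101000 pc2: +4 =90
r41=101001 pc3: +8 =98
r42=101010 pc3: +8 =106
r43=101011 pc4: +16 =122
r44=101100 pc3: +8 =130
r45=101101 pc4: +16 =146
r46=101110 pc4: +16 =162
r47=101111 pc5: +32 =194
r48=110000 pc2: +4 =198
r49=110001 pc3: +8 =206
r50=110010 pc3: +8 =214
r51=110011 pc4: +16 =230
r52=110100 pc3: +8 =238
r53=110101 pc4: +16 =254
r54=110110 pc4: +16 =270
r55=110111 pc5: +32 =302
r56=111000 pc3: +8 =310
r57=111001 pc4: +16 =326
r58=111010 pc4: +16 =342
r59=111011 pc5: +32 =374
r60=111100 pc4: +16 =390
r61=111101 pc5: +32 =422
r62=111110 pc5: +32 =454
r63=111111 pc6: +64 =518
r64=1000000 pc1: +2 =520
r65=1000001 pc2: +4 =524
r66=1000010 pc2: +4 =528
r67=1000011 pc3: +8 =536
r68=1000100 pc2: +4 =540
r69=1000101 pc3: +8 =548
r70=1000110 pc3: +8 =556
r71=1000111 pc4: +16 =572
r72=1001000 pc2: +4 =576
r73=1001001 pc3: +8 =584
r74=1001010 pc3: +8 =592
r75=1001011 pc4: +16 =608
r76=1001100 pc3: +8 =616
r77=1001101 pc4: +16 =632
r78=1001110 pc4: +16 =648
r79=1001111 pc5: +32 =680
r80=1010000 pc2: +4 =684
r81=1010001 pc3: +8 =692
r82=1010010 pc3: +8 =700
r83=1010011 pc4: +16 =716
r84=1010100 pc3: +8 =724
r85=1010101 pc4: +16 =740
r86=1010110 pc4: +16 =756
r87=1010111 pc5: +32 =788
r88=1011000 pc3: +8 =796
r89=1011001 pc4: +16 =812
r90=1011010 pc4: +16 =828
r91=1011011 pc5: +32 =860
r92=1011100 pc4: +16 =876
r93=1011101 pc5: +32 =908
r94=1011110 pc5: +32 =940
r95=1011111 pc6: +64 =1004
r96=1100000 pc2: +4 =1008
r97=1100001 pc3: +8 =1016
r98=1100010 pc3: +8 =1024
r99=1100011 pc4: +16 =1040
r100=1100100 pc3: +8 =1048
r101=1100101 pc4: +16 =1064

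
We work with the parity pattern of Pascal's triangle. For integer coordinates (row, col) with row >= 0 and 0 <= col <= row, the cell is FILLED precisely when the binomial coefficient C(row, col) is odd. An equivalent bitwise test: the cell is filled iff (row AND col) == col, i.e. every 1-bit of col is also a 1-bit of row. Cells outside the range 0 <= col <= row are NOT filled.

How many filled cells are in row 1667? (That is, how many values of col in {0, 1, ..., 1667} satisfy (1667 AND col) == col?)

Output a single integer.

1667 in binary = 11010000011
popcount(1667) = number of 1-bits in 11010000011 = 5
A col c satisfies (1667 AND c) == c iff every set bit of c is also set in 1667; each of the 5 set bits of 1667 can independently be on or off in c.
count = 2^5 = 32

Answer: 32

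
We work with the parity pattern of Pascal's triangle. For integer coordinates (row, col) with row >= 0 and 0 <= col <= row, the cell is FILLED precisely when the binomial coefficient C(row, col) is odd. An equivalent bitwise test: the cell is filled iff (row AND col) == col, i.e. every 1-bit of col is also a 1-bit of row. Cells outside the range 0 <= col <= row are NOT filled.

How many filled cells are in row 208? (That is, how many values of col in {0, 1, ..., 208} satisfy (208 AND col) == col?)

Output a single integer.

208 in binary = 11010000
popcount(208) = number of 1-bits in 11010000 = 3
A col c satisfies (208 AND c) == c iff every set bit of c is also set in 208; each of the 3 set bits of 208 can independently be on or off in c.
count = 2^3 = 8

Answer: 8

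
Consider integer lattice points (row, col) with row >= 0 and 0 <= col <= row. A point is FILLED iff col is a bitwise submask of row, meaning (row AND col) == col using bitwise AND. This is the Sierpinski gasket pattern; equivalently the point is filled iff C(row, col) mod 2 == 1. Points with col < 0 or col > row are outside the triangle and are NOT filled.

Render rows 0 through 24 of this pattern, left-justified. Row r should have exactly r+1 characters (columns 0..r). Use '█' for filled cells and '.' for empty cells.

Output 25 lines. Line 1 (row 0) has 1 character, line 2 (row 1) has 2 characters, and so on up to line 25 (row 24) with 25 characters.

Answer: █
██
█.█
████
█...█
██..██
█.█.█.█
████████
█.......█
██......██
█.█.....█.█
████....████
█...█...█...█
██..██..██..██
█.█.█.█.█.█.█.█
████████████████
█...............█
██..............██
█.█.............█.█
████............████
█...█...........█...█
██..██..........██..██
█.█.█.█.........█.█.█.█
████████........████████
█.......█.......█.......█

Derivation:
r0=0: █
r1=1: ██
r2=10: █.█
r3=11: ████
r4=100: █...█
r5=101: ██..██
r6=110: █.█.█.█
r7=111: ████████
r8=1000: █.......█
r9=1001: ██......██
r10=1010: █.█.....█.█
r11=1011: ████....████
r12=1100: █...█...█...█
r13=1101: ██..██..██..██
r14=1110: █.█.█.█.█.█.█.█
r15=1111: ████████████████
r16=10000: █...............█
r17=10001: ██..............██
r18=10010: █.█.............█.█
r19=10011: ████............████
r20=10100: █...█...........█...█
r21=10101: ██..██..........██..██
r22=10110: █.█.█.█.........█.█.█.█
r23=10111: ████████........████████
r24=11000: █.......█.......█.......█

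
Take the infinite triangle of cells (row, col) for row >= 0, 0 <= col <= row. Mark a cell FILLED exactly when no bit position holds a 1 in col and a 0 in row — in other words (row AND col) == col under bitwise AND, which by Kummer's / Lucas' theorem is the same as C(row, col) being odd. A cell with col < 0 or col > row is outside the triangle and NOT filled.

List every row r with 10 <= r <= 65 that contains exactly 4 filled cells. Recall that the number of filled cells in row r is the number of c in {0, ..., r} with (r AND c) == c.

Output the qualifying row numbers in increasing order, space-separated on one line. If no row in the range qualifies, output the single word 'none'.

Row r has 2^popcount(r) filled cells, so we need popcount(r) = log2(4) = 2.
Scan r = 10..65 and keep those with exactly 2 one-bits:
r=10=1010 popcount=2 -> KEEP
r=11=1011 popcount=3 -> skip
r=12=1100 popcount=2 -> KEEP
r=13=1101 popcount=3 -> skip
r=14=1110 popcount=3 -> skip
r=15=1111 popcount=4 -> skip
r=16=10000 popcount=1 -> skip
r=17=10001 popcount=2 -> KEEP
r=18=10010 popcount=2 -> KEEP
r=19=10011 popcount=3 -> skip
r=20=10100 popcount=2 -> KEEP
r=21=10101 popcount=3 -> skip
r=22=10110 popcount=3 -> skip
r=23=10111 popcount=4 -> skip
r=24=11000 popcount=2 -> KEEP
r=25=11001 popcount=3 -> skip
r=26=11010 popcount=3 -> skip
r=27=11011 popcount=4 -> skip
r=28=11100 popcount=3 -> skip
r=29=11101 popcount=4 -> skip
r=30=11110 popcount=4 -> skip
r=31=11111 popcount=5 -> skip
r=32=100000 popcount=1 -> skip
r=33=100001 popcount=2 -> KEEP
r=34=100010 popcount=2 -> KEEP
r=35=100011 popcount=3 -> skip
r=36=100100 popcount=2 -> KEEP
r=37=100101 popcount=3 -> skip
r=38=100110 popcount=3 -> skip
r=39=100111 popcount=4 -> skip
r=40=101000 popcount=2 -> KEEP
r=41=101001 popcount=3 -> skip
r=42=101010 popcount=3 -> skip
r=43=101011 popcount=4 -> skip
r=44=101100 popcount=3 -> skip
r=45=101101 popcount=4 -> skip
r=46=101110 popcount=4 -> skip
r=47=101111 popcount=5 -> skip
r=48=110000 popcount=2 -> KEEP
r=49=110001 popcount=3 -> skip
r=50=110010 popcount=3 -> skip
r=51=110011 popcount=4 -> skip
r=52=110100 popcount=3 -> skip
r=53=110101 popcount=4 -> skip
r=54=110110 popcount=4 -> skip
r=55=110111 popcount=5 -> skip
r=56=111000 popcount=3 -> skip
r=57=111001 popcount=4 -> skip
r=58=111010 popcount=4 -> skip
r=59=111011 popcount=5 -> skip
r=60=111100 popcount=4 -> skip
r=61=111101 popcount=5 -> skip
r=62=111110 popcount=5 -> skip
r=63=111111 popcount=6 -> skip
r=64=1000000 popcount=1 -> skip
r=65=1000001 popcount=2 -> KEEP
Kept rows: 10 12 17 18 20 24 33 34 36 40 48 65

Answer: 10 12 17 18 20 24 33 34 36 40 48 65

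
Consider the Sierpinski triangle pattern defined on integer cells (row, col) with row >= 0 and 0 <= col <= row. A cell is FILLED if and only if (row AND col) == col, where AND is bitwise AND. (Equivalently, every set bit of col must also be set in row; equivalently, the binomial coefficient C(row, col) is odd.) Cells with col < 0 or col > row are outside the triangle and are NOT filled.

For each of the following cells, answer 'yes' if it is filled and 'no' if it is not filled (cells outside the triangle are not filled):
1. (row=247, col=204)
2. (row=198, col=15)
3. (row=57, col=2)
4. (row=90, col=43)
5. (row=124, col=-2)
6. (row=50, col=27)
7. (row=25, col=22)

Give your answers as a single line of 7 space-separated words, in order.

Answer: no no no no no no no

Derivation:
(247,204): row=0b11110111, col=0b11001100, row AND col = 0b11000100 = 196; 196 != 204 -> empty
(198,15): row=0b11000110, col=0b1111, row AND col = 0b110 = 6; 6 != 15 -> empty
(57,2): row=0b111001, col=0b10, row AND col = 0b0 = 0; 0 != 2 -> empty
(90,43): row=0b1011010, col=0b101011, row AND col = 0b1010 = 10; 10 != 43 -> empty
(124,-2): col outside [0, 124] -> not filled
(50,27): row=0b110010, col=0b11011, row AND col = 0b10010 = 18; 18 != 27 -> empty
(25,22): row=0b11001, col=0b10110, row AND col = 0b10000 = 16; 16 != 22 -> empty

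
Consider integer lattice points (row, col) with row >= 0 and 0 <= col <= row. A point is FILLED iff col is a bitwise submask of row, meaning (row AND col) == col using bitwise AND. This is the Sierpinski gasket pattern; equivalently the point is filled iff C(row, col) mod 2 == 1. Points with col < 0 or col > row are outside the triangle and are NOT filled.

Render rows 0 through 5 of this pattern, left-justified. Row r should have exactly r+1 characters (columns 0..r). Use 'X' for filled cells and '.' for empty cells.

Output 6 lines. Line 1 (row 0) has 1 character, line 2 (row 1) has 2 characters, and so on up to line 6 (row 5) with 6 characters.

r0=0: X
r1=1: XX
r2=10: X.X
r3=11: XXXX
r4=100: X...X
r5=101: XX..XX

Answer: X
XX
X.X
XXXX
X...X
XX..XX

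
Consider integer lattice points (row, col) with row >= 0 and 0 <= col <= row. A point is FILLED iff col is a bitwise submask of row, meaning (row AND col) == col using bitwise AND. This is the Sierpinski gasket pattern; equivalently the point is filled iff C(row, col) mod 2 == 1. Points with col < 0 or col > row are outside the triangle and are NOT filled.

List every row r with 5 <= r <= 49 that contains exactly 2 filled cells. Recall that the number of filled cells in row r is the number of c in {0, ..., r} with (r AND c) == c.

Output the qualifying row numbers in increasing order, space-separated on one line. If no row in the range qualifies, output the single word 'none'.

Row r has 2^popcount(r) filled cells, so we need popcount(r) = log2(2) = 1.
Scan r = 5..49 and keep those with exactly 1 one-bits:
r=5=101 popcount=2 -> skip
r=6=110 popcount=2 -> skip
r=7=111 popcount=3 -> skip
r=8=1000 popcount=1 -> KEEP
r=9=1001 popcount=2 -> skip
r=10=1010 popcount=2 -> skip
r=11=1011 popcount=3 -> skip
r=12=1100 popcount=2 -> skip
r=13=1101 popcount=3 -> skip
r=14=1110 popcount=3 -> skip
r=15=1111 popcount=4 -> skip
r=16=10000 popcount=1 -> KEEP
r=17=10001 popcount=2 -> skip
r=18=10010 popcount=2 -> skip
r=19=10011 popcount=3 -> skip
r=20=10100 popcount=2 -> skip
r=21=10101 popcount=3 -> skip
r=22=10110 popcount=3 -> skip
r=23=10111 popcount=4 -> skip
r=24=11000 popcount=2 -> skip
r=25=11001 popcount=3 -> skip
r=26=11010 popcount=3 -> skip
r=27=11011 popcount=4 -> skip
r=28=11100 popcount=3 -> skip
r=29=11101 popcount=4 -> skip
r=30=11110 popcount=4 -> skip
r=31=11111 popcount=5 -> skip
r=32=100000 popcount=1 -> KEEP
r=33=100001 popcount=2 -> skip
r=34=100010 popcount=2 -> skip
r=35=100011 popcount=3 -> skip
r=36=100100 popcount=2 -> skip
r=37=100101 popcount=3 -> skip
r=38=100110 popcount=3 -> skip
r=39=100111 popcount=4 -> skip
r=40=101000 popcount=2 -> skip
r=41=101001 popcount=3 -> skip
r=42=101010 popcount=3 -> skip
r=43=101011 popcount=4 -> skip
r=44=101100 popcount=3 -> skip
r=45=101101 popcount=4 -> skip
r=46=101110 popcount=4 -> skip
r=47=101111 popcount=5 -> skip
r=48=110000 popcount=2 -> skip
r=49=110001 popcount=3 -> skip
Kept rows: 8 16 32

Answer: 8 16 32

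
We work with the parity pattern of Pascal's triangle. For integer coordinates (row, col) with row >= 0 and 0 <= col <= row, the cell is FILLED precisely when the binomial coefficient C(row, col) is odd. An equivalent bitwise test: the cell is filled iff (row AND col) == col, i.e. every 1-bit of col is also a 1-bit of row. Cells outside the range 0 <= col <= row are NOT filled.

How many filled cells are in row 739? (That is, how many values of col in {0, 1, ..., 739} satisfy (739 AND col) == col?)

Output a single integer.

739 in binary = 1011100011
popcount(739) = number of 1-bits in 1011100011 = 6
A col c satisfies (739 AND c) == c iff every set bit of c is also set in 739; each of the 6 set bits of 739 can independently be on or off in c.
count = 2^6 = 64

Answer: 64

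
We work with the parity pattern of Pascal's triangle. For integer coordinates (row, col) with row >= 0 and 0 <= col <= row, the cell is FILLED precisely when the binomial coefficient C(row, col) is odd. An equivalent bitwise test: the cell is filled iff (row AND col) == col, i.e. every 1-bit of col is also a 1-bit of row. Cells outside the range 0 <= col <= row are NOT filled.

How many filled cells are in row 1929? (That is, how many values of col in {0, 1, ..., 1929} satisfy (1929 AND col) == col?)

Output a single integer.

1929 in binary = 11110001001
popcount(1929) = number of 1-bits in 11110001001 = 6
A col c satisfies (1929 AND c) == c iff every set bit of c is also set in 1929; each of the 6 set bits of 1929 can independently be on or off in c.
count = 2^6 = 64

Answer: 64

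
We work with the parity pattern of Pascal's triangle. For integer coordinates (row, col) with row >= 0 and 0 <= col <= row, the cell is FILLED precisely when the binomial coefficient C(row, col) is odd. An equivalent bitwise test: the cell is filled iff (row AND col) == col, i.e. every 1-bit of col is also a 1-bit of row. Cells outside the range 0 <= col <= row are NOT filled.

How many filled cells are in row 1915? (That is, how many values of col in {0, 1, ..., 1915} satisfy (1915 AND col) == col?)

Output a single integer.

Answer: 512

Derivation:
1915 in binary = 11101111011
popcount(1915) = number of 1-bits in 11101111011 = 9
A col c satisfies (1915 AND c) == c iff every set bit of c is also set in 1915; each of the 9 set bits of 1915 can independently be on or off in c.
count = 2^9 = 512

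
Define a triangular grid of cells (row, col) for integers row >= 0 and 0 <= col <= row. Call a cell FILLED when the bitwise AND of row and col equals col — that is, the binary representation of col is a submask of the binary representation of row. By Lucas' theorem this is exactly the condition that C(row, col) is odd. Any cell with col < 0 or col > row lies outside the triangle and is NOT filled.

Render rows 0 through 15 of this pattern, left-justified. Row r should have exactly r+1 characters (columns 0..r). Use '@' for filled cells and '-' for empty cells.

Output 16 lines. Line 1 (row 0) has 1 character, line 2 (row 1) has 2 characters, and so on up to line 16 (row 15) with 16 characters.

r0=0: @
r1=1: @@
r2=10: @-@
r3=11: @@@@
r4=100: @---@
r5=101: @@--@@
r6=110: @-@-@-@
r7=111: @@@@@@@@
r8=1000: @-------@
r9=1001: @@------@@
r10=1010: @-@-----@-@
r11=1011: @@@@----@@@@
r12=1100: @---@---@---@
r13=1101: @@--@@--@@--@@
r14=1110: @-@-@-@-@-@-@-@
r15=1111: @@@@@@@@@@@@@@@@

Answer: @
@@
@-@
@@@@
@---@
@@--@@
@-@-@-@
@@@@@@@@
@-------@
@@------@@
@-@-----@-@
@@@@----@@@@
@---@---@---@
@@--@@--@@--@@
@-@-@-@-@-@-@-@
@@@@@@@@@@@@@@@@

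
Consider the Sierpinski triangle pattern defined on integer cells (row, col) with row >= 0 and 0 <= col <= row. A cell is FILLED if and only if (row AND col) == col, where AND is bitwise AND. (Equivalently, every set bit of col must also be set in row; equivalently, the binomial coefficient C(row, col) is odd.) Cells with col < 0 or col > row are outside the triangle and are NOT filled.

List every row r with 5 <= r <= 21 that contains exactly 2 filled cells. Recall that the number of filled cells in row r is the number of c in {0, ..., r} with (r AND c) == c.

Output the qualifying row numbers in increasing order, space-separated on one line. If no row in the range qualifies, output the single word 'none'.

Answer: 8 16

Derivation:
Row r has 2^popcount(r) filled cells, so we need popcount(r) = log2(2) = 1.
Scan r = 5..21 and keep those with exactly 1 one-bits:
r=5=101 popcount=2 -> skip
r=6=110 popcount=2 -> skip
r=7=111 popcount=3 -> skip
r=8=1000 popcount=1 -> KEEP
r=9=1001 popcount=2 -> skip
r=10=1010 popcount=2 -> skip
r=11=1011 popcount=3 -> skip
r=12=1100 popcount=2 -> skip
r=13=1101 popcount=3 -> skip
r=14=1110 popcount=3 -> skip
r=15=1111 popcount=4 -> skip
r=16=10000 popcount=1 -> KEEP
r=17=10001 popcount=2 -> skip
r=18=10010 popcount=2 -> skip
r=19=10011 popcount=3 -> skip
r=20=10100 popcount=2 -> skip
r=21=10101 popcount=3 -> skip
Kept rows: 8 16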